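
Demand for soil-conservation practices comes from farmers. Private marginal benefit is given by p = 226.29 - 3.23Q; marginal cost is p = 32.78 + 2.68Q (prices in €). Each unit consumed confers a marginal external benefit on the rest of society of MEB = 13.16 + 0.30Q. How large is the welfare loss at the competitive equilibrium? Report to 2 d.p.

Market equilibrium (private): 32.78 + 2.68Q = 226.29 - 3.23Q → Q_m = 32.7428.
Social marginal benefit = demand + MEB = 239.45 - 2.93Q.
Set SMB = MC: 239.45 - 2.93Q = 32.78 + 2.68Q → Q* = 36.8396.
Between Q* and Q_m the wedge SMB − MC runs linearly from 0 to MEB(Q_m), so the loss is a triangle.
DWL = ½ × 4.0968 × 22.9828 = 47.0780.

DWL = €47.08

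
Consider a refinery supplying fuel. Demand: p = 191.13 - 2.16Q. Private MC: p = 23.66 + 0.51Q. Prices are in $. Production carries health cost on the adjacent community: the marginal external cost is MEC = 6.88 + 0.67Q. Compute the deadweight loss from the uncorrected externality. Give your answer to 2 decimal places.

DWL = $358.03

Market equilibrium (private): 23.66 + 0.51Q = 191.13 - 2.16Q → Q_m = 62.7228.
Social marginal cost = private MC + MEC = 30.54 + 1.18Q.
Set SMC = demand: 30.54 + 1.18Q = 191.13 - 2.16Q → Q* = 48.0808.
Between Q* and Q_m the wedge SMC − demand runs linearly from 0 to MEC(Q_m), so the loss is a triangle.
DWL = ½ × 14.6420 × 48.9043 = 358.0284.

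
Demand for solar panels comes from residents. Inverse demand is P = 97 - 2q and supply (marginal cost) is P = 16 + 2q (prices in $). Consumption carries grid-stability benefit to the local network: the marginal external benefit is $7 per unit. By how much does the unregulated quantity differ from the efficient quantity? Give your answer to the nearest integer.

2 units

Market equilibrium (private): 16 + 2q = 97 - 2q → q_m = 20.2500.
Social marginal benefit = demand + MEB = 104 - 2q.
Set SMB = MC: 104 - 2q = 16 + 2q → q* = 22.0000.
Gap = |20.2500 − 22.0000| = 1.7500.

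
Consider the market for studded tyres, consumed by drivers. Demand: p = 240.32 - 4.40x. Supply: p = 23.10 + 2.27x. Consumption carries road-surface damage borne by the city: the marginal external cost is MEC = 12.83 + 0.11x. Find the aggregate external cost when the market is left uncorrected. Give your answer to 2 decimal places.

Market equilibrium (private): 23.10 + 2.27x = 240.32 - 4.40x → x_m = 32.5667.
Total external cost = ∫₀^{x_m} (12.83 + 0.11x) dx = 12.83×32.5667 + ½×0.11×32.5667² = 476.1632.

476.16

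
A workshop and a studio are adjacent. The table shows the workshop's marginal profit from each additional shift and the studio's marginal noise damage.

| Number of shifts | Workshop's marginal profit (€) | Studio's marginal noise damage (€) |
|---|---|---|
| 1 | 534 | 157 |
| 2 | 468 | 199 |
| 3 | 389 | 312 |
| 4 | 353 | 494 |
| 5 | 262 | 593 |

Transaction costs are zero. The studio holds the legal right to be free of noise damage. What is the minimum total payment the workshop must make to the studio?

€668

Efficient level: marginal profit ≥ marginal noise damage through level 3, so k* = 3.
With the studio holding the right, the workshop must at least compensate total damage at k*: 157 + 199 + 312 = 668.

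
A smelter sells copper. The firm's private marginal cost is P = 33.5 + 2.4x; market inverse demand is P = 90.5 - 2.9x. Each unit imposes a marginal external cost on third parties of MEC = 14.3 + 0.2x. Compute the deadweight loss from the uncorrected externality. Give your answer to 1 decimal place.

Market equilibrium (private): 33.5 + 2.4x = 90.5 - 2.9x → x_m = 10.7547.
Social marginal cost = private MC + MEC = 47.8 + 2.6x.
Set SMC = demand: 47.8 + 2.6x = 90.5 - 2.9x → x* = 7.7636.
The loss is the area between SMC and demand from x* to x_m; with linear curves that's a triangle of height MEC(x_m).
DWL = ½ × 2.9911 × 16.4509 = 24.6031.

DWL = 24.6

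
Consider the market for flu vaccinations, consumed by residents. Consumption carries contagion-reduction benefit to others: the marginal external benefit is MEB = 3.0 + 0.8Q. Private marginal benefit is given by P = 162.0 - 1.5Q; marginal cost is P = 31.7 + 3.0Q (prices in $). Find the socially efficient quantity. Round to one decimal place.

Social marginal benefit = demand + MEB = 165.0 - 0.7Q.
Set SMB = MC: 165.0 - 0.7Q = 31.7 + 3.0Q → Q* = 36.0270.

Q* = 36.0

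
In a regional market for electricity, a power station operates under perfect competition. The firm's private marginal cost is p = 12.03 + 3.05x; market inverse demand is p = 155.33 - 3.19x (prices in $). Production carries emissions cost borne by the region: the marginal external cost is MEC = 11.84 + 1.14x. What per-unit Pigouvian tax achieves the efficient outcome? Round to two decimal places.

tax = $32.15 per unit

Social marginal cost = private MC + MEC = 23.87 + 4.19x.
Set SMC = demand: 23.87 + 4.19x = 155.33 - 3.19x → x* = 17.8130.
The Pigouvian tax equals MEC at x*: 11.84 + 1.14×17.8130 = 32.1468.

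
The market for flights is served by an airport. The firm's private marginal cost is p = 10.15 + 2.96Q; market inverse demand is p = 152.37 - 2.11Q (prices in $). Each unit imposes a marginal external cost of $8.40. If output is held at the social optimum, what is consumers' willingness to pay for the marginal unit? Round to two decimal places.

P = $96.68

Social marginal cost = private MC + MEC = 18.55 + 2.96Q.
Set SMC = demand: 18.55 + 2.96Q = 152.37 - 2.11Q → Q* = 26.3945.
Consumer price on the demand curve at Q*: 152.37 − 2.11×26.3945 = 96.6776.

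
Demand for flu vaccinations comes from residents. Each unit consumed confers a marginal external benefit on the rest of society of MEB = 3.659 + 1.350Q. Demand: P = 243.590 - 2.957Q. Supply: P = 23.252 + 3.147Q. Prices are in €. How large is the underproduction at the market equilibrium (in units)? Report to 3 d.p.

Market equilibrium (private): 23.252 + 3.147Q = 243.590 - 2.957Q → Q_m = 36.0973.
Social marginal benefit = demand + MEB = 247.249 - 1.607Q.
Set SMB = MC: 247.249 - 1.607Q = 23.252 + 3.147Q → Q* = 47.1176.
Gap = |36.0973 − 47.1176| = 11.0203.

11.020 units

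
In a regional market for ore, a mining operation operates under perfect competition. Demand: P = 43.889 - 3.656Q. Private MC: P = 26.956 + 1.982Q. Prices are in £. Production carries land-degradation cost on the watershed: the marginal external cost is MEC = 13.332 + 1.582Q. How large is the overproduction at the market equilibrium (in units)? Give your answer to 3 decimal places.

Market equilibrium (private): 26.956 + 1.982Q = 43.889 - 3.656Q → Q_m = 3.0034.
Social marginal cost = private MC + MEC = 40.288 + 3.564Q.
Set SMC = demand: 40.288 + 3.564Q = 43.889 - 3.656Q → Q* = 0.4988.
Gap = |3.0034 − 0.4988| = 2.5046.

2.505 units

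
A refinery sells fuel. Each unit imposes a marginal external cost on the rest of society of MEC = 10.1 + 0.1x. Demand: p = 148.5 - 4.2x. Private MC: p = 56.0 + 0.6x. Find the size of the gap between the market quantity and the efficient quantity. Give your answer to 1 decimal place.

Market equilibrium (private): 56.0 + 0.6x = 148.5 - 4.2x → x_m = 19.2708.
Social marginal cost = private MC + MEC = 66.1 + 0.7x.
Set SMC = demand: 66.1 + 0.7x = 148.5 - 4.2x → x* = 16.8163.
Gap = |19.2708 − 16.8163| = 2.4545.

2.5 units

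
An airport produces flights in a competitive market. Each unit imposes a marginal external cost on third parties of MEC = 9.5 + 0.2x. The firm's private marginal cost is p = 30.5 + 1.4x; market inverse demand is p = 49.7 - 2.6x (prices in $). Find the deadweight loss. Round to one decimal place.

DWL = $13.0

Market equilibrium (private): 30.5 + 1.4x = 49.7 - 2.6x → x_m = 4.8000.
Social marginal cost = private MC + MEC = 40.0 + 1.6x.
Set SMC = demand: 40.0 + 1.6x = 49.7 - 2.6x → x* = 2.3095.
The welfare-loss triangle has base |x_m − x*| and height MEC(x_m) (the vertical gap between SMC and demand is zero at x* and MEC at x_m).
DWL = ½ × 2.4905 × 10.4600 = 13.0253.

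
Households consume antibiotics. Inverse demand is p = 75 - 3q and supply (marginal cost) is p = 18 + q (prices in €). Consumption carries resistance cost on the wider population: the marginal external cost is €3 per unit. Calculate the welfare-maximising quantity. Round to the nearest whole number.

q* = 14

Social marginal benefit = demand − MEC = 72 - 3q.
Set SMB = MC: 72 - 3q = 18 + q → q* = 13.5000.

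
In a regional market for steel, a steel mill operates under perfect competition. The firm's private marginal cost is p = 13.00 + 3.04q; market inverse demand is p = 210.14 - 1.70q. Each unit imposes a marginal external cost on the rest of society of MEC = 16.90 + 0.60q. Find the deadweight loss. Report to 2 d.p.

DWL = 164.03

Market equilibrium (private): 13.00 + 3.04q = 210.14 - 1.70q → q_m = 41.5907.
Social marginal cost = private MC + MEC = 29.90 + 3.64q.
Set SMC = demand: 29.90 + 3.64q = 210.14 - 1.70q → q* = 33.7528.
Height of the DWL triangle at q_m is SMC(q_m) − demand(q_m) = MEC(q_m) = 41.8544.
DWL = ½ × 7.8379 × 41.8544 = 164.0253.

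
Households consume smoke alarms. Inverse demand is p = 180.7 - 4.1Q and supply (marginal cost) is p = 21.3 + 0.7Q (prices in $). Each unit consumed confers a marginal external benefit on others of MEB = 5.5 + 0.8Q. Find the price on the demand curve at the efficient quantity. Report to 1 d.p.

P = $11.7

Social marginal benefit = demand + MEB = 186.2 - 3.3Q.
Set SMB = MC: 186.2 - 3.3Q = 21.3 + 0.7Q → Q* = 41.2250.
Consumer price on the demand curve at Q*: 180.7 − 4.1×41.2250 = 11.6775.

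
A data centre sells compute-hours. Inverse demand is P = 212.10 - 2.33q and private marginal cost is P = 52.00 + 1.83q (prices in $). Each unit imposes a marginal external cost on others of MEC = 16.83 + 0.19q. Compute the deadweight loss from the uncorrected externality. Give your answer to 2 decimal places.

Market equilibrium (private): 52.00 + 1.83q = 212.10 - 2.33q → q_m = 38.4856.
Social marginal cost = private MC + MEC = 68.83 + 2.02q.
Set SMC = demand: 68.83 + 2.02q = 212.10 - 2.33q → q* = 32.9356.
The welfare-loss triangle has base |q_m − q*| and height MEC(q_m) (the vertical gap between SMC and demand is zero at q* and MEC at q_m).
DWL = ½ × 5.5500 × 24.1423 = 66.9949.

DWL = $66.99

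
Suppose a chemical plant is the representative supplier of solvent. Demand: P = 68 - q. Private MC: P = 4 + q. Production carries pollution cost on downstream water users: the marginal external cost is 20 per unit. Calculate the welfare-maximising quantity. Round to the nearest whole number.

Social marginal cost = private MC + MEC = 24 + q.
Set SMC = demand: 24 + q = 68 - q → q* = 22.0000.

q* = 22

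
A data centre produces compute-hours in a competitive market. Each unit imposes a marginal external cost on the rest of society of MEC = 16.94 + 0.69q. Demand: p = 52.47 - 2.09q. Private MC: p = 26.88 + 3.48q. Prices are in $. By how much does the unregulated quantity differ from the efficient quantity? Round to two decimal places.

3.21 units

Market equilibrium (private): 26.88 + 3.48q = 52.47 - 2.09q → q_m = 4.5943.
Social marginal cost = private MC + MEC = 43.82 + 4.17q.
Set SMC = demand: 43.82 + 4.17q = 52.47 - 2.09q → q* = 1.3818.
Gap = |4.5943 − 1.3818| = 3.2125.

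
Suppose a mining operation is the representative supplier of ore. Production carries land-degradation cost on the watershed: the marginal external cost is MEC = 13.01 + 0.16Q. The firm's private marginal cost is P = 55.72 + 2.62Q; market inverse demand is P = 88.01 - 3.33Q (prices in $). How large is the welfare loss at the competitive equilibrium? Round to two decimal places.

DWL = $15.76

Market equilibrium (private): 55.72 + 2.62Q = 88.01 - 3.33Q → Q_m = 5.4269.
Social marginal cost = private MC + MEC = 68.73 + 2.78Q.
Set SMC = demand: 68.73 + 2.78Q = 88.01 - 3.33Q → Q* = 3.1555.
Height of the DWL triangle at Q_m is SMC(Q_m) − demand(Q_m) = MEC(Q_m) = 13.8783.
DWL = ½ × 2.2714 × 13.8783 = 15.7616.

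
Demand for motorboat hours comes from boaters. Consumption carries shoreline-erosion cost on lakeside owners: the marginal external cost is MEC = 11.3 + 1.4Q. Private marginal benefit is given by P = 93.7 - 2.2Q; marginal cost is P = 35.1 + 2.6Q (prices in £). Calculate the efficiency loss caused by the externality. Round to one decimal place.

Market equilibrium (private): 35.1 + 2.6Q = 93.7 - 2.2Q → Q_m = 12.2083.
Social marginal benefit = demand − MEC = 82.4 - 3.6Q.
Set SMB = MC: 82.4 - 3.6Q = 35.1 + 2.6Q → Q* = 7.6290.
Height of the DWL triangle at Q_m is MC(Q_m) − SMB(Q_m) = MEC(Q_m) = 28.3917.
DWL = ½ × 4.5793 × 28.3917 = 65.0071.

DWL = £65.0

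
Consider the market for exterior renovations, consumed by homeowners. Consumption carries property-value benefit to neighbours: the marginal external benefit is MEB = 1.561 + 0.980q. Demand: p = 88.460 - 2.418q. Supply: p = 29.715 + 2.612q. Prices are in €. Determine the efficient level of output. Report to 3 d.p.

Social marginal benefit = demand + MEB = 90.021 - 1.438q.
Set SMB = MC: 90.021 - 1.438q = 29.715 + 2.612q → q* = 14.8904.

q* = 14.890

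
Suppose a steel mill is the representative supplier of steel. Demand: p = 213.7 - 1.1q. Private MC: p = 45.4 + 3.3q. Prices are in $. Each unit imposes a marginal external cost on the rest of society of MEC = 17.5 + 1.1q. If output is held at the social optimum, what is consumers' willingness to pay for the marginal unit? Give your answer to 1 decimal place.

Social marginal cost = private MC + MEC = 62.9 + 4.4q.
Set SMC = demand: 62.9 + 4.4q = 213.7 - 1.1q → q* = 27.4182.
Consumer price on the demand curve at q*: 213.7 − 1.1×27.4182 = 183.5400.

P = $183.5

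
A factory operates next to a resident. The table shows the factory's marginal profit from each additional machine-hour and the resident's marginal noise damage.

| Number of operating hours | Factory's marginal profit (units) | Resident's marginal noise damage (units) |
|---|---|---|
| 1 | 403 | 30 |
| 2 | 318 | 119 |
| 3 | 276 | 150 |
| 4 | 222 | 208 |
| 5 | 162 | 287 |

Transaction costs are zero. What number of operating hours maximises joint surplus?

4

Bargaining reaches the level where marginal profit last exceeds marginal noise damage.
That holds through level 4 (222 ≥ 208) but not at 5 (162 < 287).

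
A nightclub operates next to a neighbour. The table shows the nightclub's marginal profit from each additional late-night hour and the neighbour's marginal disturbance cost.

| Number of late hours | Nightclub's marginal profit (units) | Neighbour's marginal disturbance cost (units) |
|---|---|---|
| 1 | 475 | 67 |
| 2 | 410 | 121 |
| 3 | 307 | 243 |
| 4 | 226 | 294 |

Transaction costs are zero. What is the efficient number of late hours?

Bargaining reaches the level where marginal profit last exceeds marginal disturbance cost.
That holds through level 3 (307 ≥ 243) but not at 4 (226 < 294).

3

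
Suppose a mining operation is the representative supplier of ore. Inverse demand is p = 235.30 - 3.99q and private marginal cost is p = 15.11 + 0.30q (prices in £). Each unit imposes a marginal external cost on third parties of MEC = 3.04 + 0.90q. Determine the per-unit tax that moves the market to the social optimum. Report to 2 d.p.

Social marginal cost = private MC + MEC = 18.15 + 1.20q.
Set SMC = demand: 18.15 + 1.20q = 235.30 - 3.99q → q* = 41.8401.
The Pigouvian tax equals MEC at q*: 3.04 + 0.90×41.8401 = 40.6961.

tax = £40.70 per unit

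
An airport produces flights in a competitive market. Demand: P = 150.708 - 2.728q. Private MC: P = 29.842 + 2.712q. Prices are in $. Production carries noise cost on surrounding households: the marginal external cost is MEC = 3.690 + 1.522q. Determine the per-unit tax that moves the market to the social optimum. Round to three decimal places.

tax = $29.306 per unit

Social marginal cost = private MC + MEC = 33.532 + 4.234q.
Set SMC = demand: 33.532 + 4.234q = 150.708 - 2.728q → q* = 16.8308.
The Pigouvian tax equals MEC at q*: 3.690 + 1.522×16.8308 = 29.3065.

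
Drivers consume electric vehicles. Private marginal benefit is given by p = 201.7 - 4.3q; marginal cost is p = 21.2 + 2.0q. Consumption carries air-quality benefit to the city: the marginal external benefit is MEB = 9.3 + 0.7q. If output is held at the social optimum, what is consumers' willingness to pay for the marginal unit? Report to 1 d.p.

P = 56.0

Social marginal benefit = demand + MEB = 211.0 - 3.6q.
Set SMB = MC: 211.0 - 3.6q = 21.2 + 2.0q → q* = 33.8929.
Consumer price on the demand curve at q*: 201.7 − 4.3×33.8929 = 55.9605.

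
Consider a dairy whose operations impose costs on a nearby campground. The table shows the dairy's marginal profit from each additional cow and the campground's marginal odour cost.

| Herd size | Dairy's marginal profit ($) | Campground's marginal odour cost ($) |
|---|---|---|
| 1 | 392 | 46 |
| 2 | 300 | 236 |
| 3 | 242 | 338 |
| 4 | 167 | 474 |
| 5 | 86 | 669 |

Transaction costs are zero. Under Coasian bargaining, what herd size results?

2

Bargaining reaches the level where marginal profit last exceeds marginal odour cost.
That holds through level 2 (300 ≥ 236) but not at 3 (242 < 338).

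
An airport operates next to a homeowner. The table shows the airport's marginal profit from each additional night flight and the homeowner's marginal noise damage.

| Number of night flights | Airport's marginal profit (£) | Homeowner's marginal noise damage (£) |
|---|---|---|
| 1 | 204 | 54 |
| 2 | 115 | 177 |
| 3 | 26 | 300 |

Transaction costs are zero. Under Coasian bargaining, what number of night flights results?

1

Bargaining reaches the level where marginal profit last exceeds marginal noise damage.
That holds through level 1 (204 ≥ 54) but not at 2 (115 < 177).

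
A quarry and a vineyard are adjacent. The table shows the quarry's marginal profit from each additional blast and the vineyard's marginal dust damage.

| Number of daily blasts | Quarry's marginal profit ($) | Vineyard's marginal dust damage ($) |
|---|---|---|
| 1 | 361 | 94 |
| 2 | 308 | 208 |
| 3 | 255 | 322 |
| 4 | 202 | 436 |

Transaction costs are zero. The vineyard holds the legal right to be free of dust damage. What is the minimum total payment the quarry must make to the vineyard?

Efficient level: marginal profit ≥ marginal dust damage through level 2, so k* = 2.
With the vineyard holding the right, the quarry must at least compensate total damage at k*: 94 + 208 = 302.

$302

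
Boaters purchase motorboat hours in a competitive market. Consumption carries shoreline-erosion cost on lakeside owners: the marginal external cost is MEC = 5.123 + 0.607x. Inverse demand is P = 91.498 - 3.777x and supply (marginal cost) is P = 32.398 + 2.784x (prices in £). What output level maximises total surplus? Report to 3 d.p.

x* = 7.530

Social marginal benefit = demand − MEC = 86.375 - 4.384x.
Set SMB = MC: 86.375 - 4.384x = 32.398 + 2.784x → x* = 7.5303.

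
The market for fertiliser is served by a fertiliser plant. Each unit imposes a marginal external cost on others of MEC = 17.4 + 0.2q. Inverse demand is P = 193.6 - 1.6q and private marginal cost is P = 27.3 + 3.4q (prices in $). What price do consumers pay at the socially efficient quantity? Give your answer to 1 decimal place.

P = $147.8

Social marginal cost = private MC + MEC = 44.7 + 3.6q.
Set SMC = demand: 44.7 + 3.6q = 193.6 - 1.6q → q* = 28.6346.
Consumer price on the demand curve at q*: 193.6 − 1.6×28.6346 = 147.7846.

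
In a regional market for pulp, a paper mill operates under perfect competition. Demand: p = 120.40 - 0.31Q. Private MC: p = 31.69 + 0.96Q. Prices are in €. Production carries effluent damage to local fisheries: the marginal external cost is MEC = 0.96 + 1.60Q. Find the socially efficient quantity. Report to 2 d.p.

Social marginal cost = private MC + MEC = 32.65 + 2.56Q.
Set SMC = demand: 32.65 + 2.56Q = 120.40 - 0.31Q → Q* = 30.5749.

Q* = 30.57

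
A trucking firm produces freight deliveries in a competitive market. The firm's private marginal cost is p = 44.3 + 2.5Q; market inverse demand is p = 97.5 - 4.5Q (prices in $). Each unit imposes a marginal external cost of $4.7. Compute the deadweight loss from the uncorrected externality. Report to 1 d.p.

DWL = $1.6

Market equilibrium (private): 44.3 + 2.5Q = 97.5 - 4.5Q → Q_m = 7.6000.
Social marginal cost = private MC + MEC = 49.0 + 2.5Q.
Set SMC = demand: 49.0 + 2.5Q = 97.5 - 4.5Q → Q* = 6.9286.
The loss is the area between SMC and demand from Q* to Q_m; with linear curves that's a triangle of height MEC(Q_m).
DWL = ½ × 0.6714 × 4.7000 = 1.5778.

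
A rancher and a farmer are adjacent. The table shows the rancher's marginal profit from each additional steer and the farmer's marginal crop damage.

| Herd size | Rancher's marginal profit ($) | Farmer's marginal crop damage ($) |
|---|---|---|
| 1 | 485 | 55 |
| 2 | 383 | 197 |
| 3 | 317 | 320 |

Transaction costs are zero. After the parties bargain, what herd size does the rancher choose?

2

Bargaining reaches the level where marginal profit last exceeds marginal crop damage.
That holds through level 2 (383 ≥ 197) but not at 3 (317 < 320).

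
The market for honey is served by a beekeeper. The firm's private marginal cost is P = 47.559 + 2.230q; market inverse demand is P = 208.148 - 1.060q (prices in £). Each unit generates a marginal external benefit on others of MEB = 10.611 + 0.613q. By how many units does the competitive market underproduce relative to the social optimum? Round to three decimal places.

Market equilibrium (private): 47.559 + 2.230q = 208.148 - 1.060q → q_m = 48.8112.
Social marginal cost = private MC − MEB = 36.948 + 1.617q.
Set SMC = demand: 36.948 + 1.617q = 208.148 - 1.060q → q* = 63.9522.
Gap = |48.8112 − 63.9522| = 15.1410.

15.141 units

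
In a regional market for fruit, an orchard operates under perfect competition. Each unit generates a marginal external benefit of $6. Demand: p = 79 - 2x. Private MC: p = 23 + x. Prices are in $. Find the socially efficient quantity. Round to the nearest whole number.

x* = 21

Social marginal cost = private MC − MEB = 17 + x.
Set SMC = demand: 17 + x = 79 - 2x → x* = 20.6667.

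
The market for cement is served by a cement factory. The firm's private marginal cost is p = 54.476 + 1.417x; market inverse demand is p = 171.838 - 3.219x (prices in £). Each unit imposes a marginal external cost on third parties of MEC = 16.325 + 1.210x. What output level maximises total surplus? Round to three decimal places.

Social marginal cost = private MC + MEC = 70.801 + 2.627x.
Set SMC = demand: 70.801 + 2.627x = 171.838 - 3.219x → x* = 17.2831.

x* = 17.283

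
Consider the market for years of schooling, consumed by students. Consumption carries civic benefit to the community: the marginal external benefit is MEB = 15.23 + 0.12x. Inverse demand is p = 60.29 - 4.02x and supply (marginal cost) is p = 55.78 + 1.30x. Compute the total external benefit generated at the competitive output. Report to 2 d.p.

12.95

Market equilibrium (private): 55.78 + 1.30x = 60.29 - 4.02x → x_m = 0.8477.
Total external benefit = ∫₀^{x_m} (15.23 + 0.12x) dx = 15.23×0.8477 + ½×0.12×0.8477² = 12.9536.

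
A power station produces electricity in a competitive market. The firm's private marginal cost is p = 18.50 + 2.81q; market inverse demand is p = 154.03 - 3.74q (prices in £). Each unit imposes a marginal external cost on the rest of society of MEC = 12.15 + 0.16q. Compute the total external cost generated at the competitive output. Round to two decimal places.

£285.65

Market equilibrium (private): 18.50 + 2.81q = 154.03 - 3.74q → q_m = 20.6916.
Total external cost = ∫₀^{q_m} (12.15 + 0.16q) dq = 12.15×20.6916 + ½×0.16×20.6916² = 285.6543.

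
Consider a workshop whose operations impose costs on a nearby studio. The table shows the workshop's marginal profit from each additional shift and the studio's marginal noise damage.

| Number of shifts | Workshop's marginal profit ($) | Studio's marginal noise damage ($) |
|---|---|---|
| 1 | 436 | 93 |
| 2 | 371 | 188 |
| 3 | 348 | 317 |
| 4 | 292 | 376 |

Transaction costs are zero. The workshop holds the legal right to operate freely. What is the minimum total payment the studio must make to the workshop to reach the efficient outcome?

$292

Left alone the workshop would choose level 4 (marginal profit stays positive).
Efficient level: k* = 3 (marginal profit ≥ marginal noise damage through 3).
The studio must at least cover the workshop's forgone profit from cutting 4→3: 292 = 292.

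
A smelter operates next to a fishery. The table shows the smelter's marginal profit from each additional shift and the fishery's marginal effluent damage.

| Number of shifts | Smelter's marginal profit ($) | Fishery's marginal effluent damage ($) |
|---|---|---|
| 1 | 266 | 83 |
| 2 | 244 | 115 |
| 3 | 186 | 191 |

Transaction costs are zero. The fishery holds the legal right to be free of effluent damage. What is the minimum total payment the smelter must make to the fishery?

$198

Efficient level: marginal profit ≥ marginal effluent damage through level 2, so k* = 2.
With the fishery holding the right, the smelter must at least compensate total damage at k*: 83 + 115 = 198.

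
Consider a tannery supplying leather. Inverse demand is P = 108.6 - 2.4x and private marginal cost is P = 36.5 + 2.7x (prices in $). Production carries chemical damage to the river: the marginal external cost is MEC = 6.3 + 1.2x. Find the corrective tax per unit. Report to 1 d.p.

Social marginal cost = private MC + MEC = 42.8 + 3.9x.
Set SMC = demand: 42.8 + 3.9x = 108.6 - 2.4x → x* = 10.4444.
The Pigouvian tax equals MEC at x*: 6.3 + 1.2×10.4444 = 18.8333.

tax = $18.8 per unit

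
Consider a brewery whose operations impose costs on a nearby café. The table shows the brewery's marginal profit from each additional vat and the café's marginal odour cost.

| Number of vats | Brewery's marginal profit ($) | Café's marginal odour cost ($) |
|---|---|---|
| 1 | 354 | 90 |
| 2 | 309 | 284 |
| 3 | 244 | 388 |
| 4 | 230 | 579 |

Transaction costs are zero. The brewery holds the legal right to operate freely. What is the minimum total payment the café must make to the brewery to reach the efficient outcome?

$474

Left alone the brewery would choose level 4 (marginal profit stays positive).
Efficient level: k* = 2 (marginal profit ≥ marginal odour cost through 2).
The café must at least cover the brewery's forgone profit from cutting 4→2: 244 + 230 = 474.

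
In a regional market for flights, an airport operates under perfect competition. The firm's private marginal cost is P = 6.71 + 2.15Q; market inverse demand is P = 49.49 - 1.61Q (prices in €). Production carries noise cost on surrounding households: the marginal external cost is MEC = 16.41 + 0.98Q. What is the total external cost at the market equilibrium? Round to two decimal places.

Market equilibrium (private): 6.71 + 2.15Q = 49.49 - 1.61Q → Q_m = 11.3777.
Total external cost = ∫₀^{Q_m} (16.41 + 0.98Q) dQ = 16.41×11.3777 + ½×0.98×11.3777² = 250.1396.

€250.14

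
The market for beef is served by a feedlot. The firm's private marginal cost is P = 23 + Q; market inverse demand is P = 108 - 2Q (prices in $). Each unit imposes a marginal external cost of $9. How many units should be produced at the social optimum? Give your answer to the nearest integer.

Social marginal cost = private MC + MEC = 32 + Q.
Set SMC = demand: 32 + Q = 108 - 2Q → Q* = 25.3333.

Q* = 25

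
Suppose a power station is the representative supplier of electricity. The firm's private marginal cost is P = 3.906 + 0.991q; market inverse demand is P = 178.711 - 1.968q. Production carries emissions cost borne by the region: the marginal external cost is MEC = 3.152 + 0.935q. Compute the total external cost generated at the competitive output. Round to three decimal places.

Market equilibrium (private): 3.906 + 0.991q = 178.711 - 1.968q → q_m = 59.0757.
Total external cost = ∫₀^{q_m} (3.152 + 0.935q) dq = 3.152×59.0757 + ½×0.935×59.0757² = 1817.7528.

1817.753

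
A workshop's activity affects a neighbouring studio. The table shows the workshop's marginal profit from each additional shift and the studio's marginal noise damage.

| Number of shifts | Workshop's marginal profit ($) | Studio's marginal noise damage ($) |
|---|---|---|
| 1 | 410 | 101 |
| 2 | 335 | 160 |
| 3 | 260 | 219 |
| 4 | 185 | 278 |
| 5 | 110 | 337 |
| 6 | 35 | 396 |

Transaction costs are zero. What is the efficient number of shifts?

Bargaining reaches the level where marginal profit last exceeds marginal noise damage.
That holds through level 3 (260 ≥ 219) but not at 4 (185 < 278).

3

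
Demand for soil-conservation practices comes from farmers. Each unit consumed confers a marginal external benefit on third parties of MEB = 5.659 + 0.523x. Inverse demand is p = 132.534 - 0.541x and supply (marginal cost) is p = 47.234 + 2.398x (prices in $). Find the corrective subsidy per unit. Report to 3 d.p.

Social marginal benefit = demand + MEB = 138.193 - 0.018x.
Set SMB = MC: 138.193 - 0.018x = 47.234 + 2.398x → x* = 37.6486.
The Pigouvian subsidy equals MEB at x*: 5.659 + 0.523×37.6486 = 25.3492.

subsidy = $25.349 per unit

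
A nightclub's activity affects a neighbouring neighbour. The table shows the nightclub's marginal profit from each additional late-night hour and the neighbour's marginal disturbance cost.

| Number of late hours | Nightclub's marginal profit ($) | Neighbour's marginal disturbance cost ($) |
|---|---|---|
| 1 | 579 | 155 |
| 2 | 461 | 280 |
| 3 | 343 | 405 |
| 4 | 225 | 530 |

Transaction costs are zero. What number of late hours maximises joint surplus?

2

Bargaining reaches the level where marginal profit last exceeds marginal disturbance cost.
That holds through level 2 (461 ≥ 280) but not at 3 (343 < 405).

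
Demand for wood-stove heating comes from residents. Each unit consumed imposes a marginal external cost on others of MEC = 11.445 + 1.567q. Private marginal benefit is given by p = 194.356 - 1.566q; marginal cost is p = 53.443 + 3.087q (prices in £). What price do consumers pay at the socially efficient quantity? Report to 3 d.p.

P = £161.760

Social marginal benefit = demand − MEC = 182.911 - 3.133q.
Set SMB = MC: 182.911 - 3.133q = 53.443 + 3.087q → q* = 20.8148.
Consumer price on the demand curve at q*: 194.356 − 1.566×20.8148 = 161.7600.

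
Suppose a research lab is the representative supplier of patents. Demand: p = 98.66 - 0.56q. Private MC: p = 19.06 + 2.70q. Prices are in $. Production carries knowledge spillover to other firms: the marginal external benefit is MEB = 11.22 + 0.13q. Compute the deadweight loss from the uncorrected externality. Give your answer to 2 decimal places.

DWL = $33.10

Market equilibrium (private): 19.06 + 2.70q = 98.66 - 0.56q → q_m = 24.4172.
Social marginal cost = private MC − MEB = 7.84 + 2.57q.
Set SMC = demand: 7.84 + 2.57q = 98.66 - 0.56q → q* = 29.0160.
The loss is the area between SMC and demand from q* to q_m; with linear curves that's a triangle of height MEB(q_m).
DWL = ½ × 4.5988 × 14.3942 = 33.0980.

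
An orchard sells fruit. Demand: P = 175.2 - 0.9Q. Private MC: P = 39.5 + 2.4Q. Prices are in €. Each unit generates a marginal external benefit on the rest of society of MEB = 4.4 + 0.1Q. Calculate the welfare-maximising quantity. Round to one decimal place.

Social marginal cost = private MC − MEB = 35.1 + 2.3Q.
Set SMC = demand: 35.1 + 2.3Q = 175.2 - 0.9Q → Q* = 43.7813.

Q* = 43.8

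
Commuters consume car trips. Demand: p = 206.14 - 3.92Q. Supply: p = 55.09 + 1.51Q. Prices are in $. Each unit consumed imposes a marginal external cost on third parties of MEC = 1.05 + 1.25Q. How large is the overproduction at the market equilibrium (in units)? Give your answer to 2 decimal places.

Market equilibrium (private): 55.09 + 1.51Q = 206.14 - 3.92Q → Q_m = 27.8177.
Social marginal benefit = demand − MEC = 205.09 - 5.17Q.
Set SMB = MC: 205.09 - 5.17Q = 55.09 + 1.51Q → Q* = 22.4551.
Gap = |27.8177 − 22.4551| = 5.3626.

5.36 units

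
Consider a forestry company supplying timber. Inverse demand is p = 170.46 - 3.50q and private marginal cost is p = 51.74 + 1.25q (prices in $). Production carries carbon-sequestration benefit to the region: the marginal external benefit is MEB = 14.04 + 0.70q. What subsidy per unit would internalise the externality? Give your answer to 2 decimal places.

subsidy = $36.99 per unit

Social marginal cost = private MC − MEB = 37.70 + 0.55q.
Set SMC = demand: 37.70 + 0.55q = 170.46 - 3.50q → q* = 32.7802.
The Pigouvian subsidy equals MEB at q*: 14.04 + 0.70×32.7802 = 36.9861.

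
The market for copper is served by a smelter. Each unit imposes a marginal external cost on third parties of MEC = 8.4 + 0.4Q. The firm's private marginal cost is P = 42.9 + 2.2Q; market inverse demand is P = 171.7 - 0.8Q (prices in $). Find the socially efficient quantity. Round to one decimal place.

Q* = 35.4

Social marginal cost = private MC + MEC = 51.3 + 2.6Q.
Set SMC = demand: 51.3 + 2.6Q = 171.7 - 0.8Q → Q* = 35.4118.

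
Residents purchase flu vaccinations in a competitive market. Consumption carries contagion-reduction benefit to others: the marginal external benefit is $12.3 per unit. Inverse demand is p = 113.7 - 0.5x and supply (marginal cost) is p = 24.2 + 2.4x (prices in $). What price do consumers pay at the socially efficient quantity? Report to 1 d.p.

P = $96.1

Social marginal benefit = demand + MEB = 126.0 - 0.5x.
Set SMB = MC: 126.0 - 0.5x = 24.2 + 2.4x → x* = 35.1034.
Consumer price on the demand curve at x*: 113.7 − 0.5×35.1034 = 96.1483.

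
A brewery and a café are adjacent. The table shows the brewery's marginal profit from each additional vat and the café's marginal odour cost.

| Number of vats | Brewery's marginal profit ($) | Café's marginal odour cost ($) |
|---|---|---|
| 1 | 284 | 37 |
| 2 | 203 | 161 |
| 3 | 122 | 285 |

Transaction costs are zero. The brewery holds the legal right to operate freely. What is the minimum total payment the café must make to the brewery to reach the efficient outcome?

Left alone the brewery would choose level 3 (marginal profit stays positive).
Efficient level: k* = 2 (marginal profit ≥ marginal odour cost through 2).
The café must at least cover the brewery's forgone profit from cutting 3→2: 122 = 122.

$122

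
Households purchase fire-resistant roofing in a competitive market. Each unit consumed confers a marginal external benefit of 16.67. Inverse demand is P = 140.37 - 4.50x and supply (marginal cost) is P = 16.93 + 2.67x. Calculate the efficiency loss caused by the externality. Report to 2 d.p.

DWL = 19.38

Market equilibrium (private): 16.93 + 2.67x = 140.37 - 4.50x → x_m = 17.2162.
Social marginal benefit = demand + MEB = 157.04 - 4.50x.
Set SMB = MC: 157.04 - 4.50x = 16.93 + 2.67x → x* = 19.5411.
The loss is the area between SMB and MC from x* to x_m; with linear curves that's a triangle of height MEB(x_m).
DWL = ½ × 2.3249 × 16.6700 = 19.3780.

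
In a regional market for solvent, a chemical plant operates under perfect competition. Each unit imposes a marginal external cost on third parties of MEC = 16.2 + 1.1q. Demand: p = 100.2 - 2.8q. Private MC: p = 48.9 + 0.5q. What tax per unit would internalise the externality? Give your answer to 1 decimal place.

Social marginal cost = private MC + MEC = 65.1 + 1.6q.
Set SMC = demand: 65.1 + 1.6q = 100.2 - 2.8q → q* = 7.9773.
The Pigouvian tax equals MEC at q*: 16.2 + 1.1×7.9773 = 24.9750.

tax = 25.0 per unit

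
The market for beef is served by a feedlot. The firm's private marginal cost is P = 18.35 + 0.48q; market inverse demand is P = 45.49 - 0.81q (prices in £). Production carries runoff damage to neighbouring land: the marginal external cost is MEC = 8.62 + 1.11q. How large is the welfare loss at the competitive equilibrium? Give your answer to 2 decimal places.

DWL = £212.97

Market equilibrium (private): 18.35 + 0.48q = 45.49 - 0.81q → q_m = 21.0388.
Social marginal cost = private MC + MEC = 26.97 + 1.59q.
Set SMC = demand: 26.97 + 1.59q = 45.49 - 0.81q → q* = 7.7167.
The welfare-loss triangle has base |q_m − q*| and height MEC(q_m) (the vertical gap between SMC and demand is zero at q* and MEC at q_m).
DWL = ½ × 13.3221 × 31.9730 = 212.9738.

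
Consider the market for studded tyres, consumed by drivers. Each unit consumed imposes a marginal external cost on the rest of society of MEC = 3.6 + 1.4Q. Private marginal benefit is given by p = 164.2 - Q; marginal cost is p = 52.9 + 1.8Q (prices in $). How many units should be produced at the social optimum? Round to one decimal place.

Q* = 25.6

Social marginal benefit = demand − MEC = 160.6 - 2.4Q.
Set SMB = MC: 160.6 - 2.4Q = 52.9 + 1.8Q → Q* = 25.6429.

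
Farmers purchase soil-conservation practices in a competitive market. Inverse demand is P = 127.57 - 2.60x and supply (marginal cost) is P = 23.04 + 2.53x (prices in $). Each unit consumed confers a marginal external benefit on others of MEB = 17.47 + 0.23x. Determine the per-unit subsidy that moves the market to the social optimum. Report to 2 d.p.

subsidy = $23.20 per unit

Social marginal benefit = demand + MEB = 145.04 - 2.37x.
Set SMB = MC: 145.04 - 2.37x = 23.04 + 2.53x → x* = 24.8980.
The Pigouvian subsidy equals MEB at x*: 17.47 + 0.23×24.8980 = 23.1965.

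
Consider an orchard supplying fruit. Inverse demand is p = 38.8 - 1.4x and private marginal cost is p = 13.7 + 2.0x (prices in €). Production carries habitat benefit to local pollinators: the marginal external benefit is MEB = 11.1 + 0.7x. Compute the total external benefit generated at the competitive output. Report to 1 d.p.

€101.0

Market equilibrium (private): 13.7 + 2.0x = 38.8 - 1.4x → x_m = 7.3824.
Total external benefit = ∫₀^{x_m} (11.1 + 0.7x) dx = 11.1×7.3824 + ½×0.7×7.3824² = 101.0196.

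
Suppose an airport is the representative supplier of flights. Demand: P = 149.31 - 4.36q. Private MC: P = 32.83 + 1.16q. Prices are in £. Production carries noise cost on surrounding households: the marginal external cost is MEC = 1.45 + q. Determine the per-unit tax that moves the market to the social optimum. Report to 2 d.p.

Social marginal cost = private MC + MEC = 34.28 + 2.16q.
Set SMC = demand: 34.28 + 2.16q = 149.31 - 4.36q → q* = 17.6426.
The Pigouvian tax equals MEC at q*: 1.45 + 1.00×17.6426 = 19.0926.

tax = £19.09 per unit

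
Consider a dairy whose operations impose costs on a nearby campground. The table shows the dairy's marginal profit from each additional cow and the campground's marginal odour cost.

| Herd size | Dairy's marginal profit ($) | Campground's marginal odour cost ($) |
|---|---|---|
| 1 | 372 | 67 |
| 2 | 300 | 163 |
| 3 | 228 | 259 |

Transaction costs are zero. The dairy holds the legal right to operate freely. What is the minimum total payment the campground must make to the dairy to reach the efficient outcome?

$228

Left alone the dairy would choose level 3 (marginal profit stays positive).
Efficient level: k* = 2 (marginal profit ≥ marginal odour cost through 2).
The campground must at least cover the dairy's forgone profit from cutting 3→2: 228 = 228.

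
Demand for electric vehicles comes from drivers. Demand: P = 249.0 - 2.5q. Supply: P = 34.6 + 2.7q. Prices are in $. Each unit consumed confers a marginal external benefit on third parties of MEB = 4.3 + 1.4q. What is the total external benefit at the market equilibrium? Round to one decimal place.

$1367.3

Market equilibrium (private): 34.6 + 2.7q = 249.0 - 2.5q → q_m = 41.2308.
Total external benefit = ∫₀^{q_m} (4.3 + 1.4q) dq = 4.3×41.2308 + ½×1.4×41.2308² = 1367.2776.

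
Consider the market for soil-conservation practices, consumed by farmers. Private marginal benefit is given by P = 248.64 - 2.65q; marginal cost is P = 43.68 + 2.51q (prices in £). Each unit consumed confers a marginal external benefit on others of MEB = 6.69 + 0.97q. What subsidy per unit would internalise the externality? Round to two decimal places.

Social marginal benefit = demand + MEB = 255.33 - 1.68q.
Set SMB = MC: 255.33 - 1.68q = 43.68 + 2.51q → q* = 50.5131.
The Pigouvian subsidy equals MEB at q*: 6.69 + 0.97×50.5131 = 55.6877.

subsidy = £55.69 per unit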